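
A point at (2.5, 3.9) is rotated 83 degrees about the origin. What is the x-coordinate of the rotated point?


x' = x*cos(theta) - y*sin(theta)
cos(83 deg) = 0.1219, sin(83 deg) = 0.9925
x' = 2.5 * 0.1219 - 3.9 * 0.9925
= 0.3047 - 3.8709
= -3.5663


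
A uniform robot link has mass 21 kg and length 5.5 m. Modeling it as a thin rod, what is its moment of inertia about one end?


I = (1/3) * m * L^2
= (1/3) * 21 * 5.5^2
= 0.333333 * 21 * 30.25
= 211.75 kg*m^2


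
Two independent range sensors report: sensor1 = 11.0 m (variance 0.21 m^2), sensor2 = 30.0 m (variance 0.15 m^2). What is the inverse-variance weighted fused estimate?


w1 = (1/var1) / (1/var1 + 1/var2)
   = 4.7619 / (4.7619 + 6.6667) = 0.4167
w2 = 1 - w1 = 0.5833
fused = w1*s1 + w2*s2 = 4.5833 + 17.5
= 22.0833 m


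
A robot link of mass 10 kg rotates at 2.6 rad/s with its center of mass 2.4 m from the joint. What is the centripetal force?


F = m * omega^2 * r
= 10 * 2.6^2 * 2.4
= 10 * 6.76 * 2.4
= 162.24 N


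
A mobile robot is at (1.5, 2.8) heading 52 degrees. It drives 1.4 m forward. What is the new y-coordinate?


y_new = y0 + d*sin(theta)
= 2.8 + 1.4*sin(52)
= 2.8 + 1.1032
= 3.9032


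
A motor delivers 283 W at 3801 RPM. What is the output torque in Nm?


omega = 3801 * 2*pi/60 = 398.0398 rad/s
tau = P / omega = 283 / 398.0398
= 0.711 Nm


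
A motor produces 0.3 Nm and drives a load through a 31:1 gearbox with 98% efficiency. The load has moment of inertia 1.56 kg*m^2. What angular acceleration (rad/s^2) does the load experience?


tau_out = tau_motor * N * eta
= 0.3 * 31 * 0.98 = 9.114 Nm
alpha = tau_out / I = 9.114 / 1.56
= 5.8423 rad/s^2


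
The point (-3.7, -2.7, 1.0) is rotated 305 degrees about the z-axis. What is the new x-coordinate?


Rotation about z-axis: x' = x*cos(theta) - y*sin(theta)
= -3.7 * 0.5736 - -2.7 * -0.8192
= -4.3339


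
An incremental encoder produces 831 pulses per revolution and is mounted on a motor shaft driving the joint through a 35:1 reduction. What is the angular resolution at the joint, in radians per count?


counts per rev = 831
effective counts at joint = 831 * 35 = 29085
resolution = 2*pi / 29085
= 2.1603e-04 rad/count


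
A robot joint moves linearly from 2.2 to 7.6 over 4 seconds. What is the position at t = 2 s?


s = t/T = 2/4 = 0.5
p(t) = p0 + (pf-p0)*s
= 2.2 + (7.6 - 2.2) * 0.5
= 4.9


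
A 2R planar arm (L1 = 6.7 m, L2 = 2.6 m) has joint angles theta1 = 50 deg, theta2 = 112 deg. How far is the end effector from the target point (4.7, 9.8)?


End effector via forward kinematics:
x = L1*cos(t1) + L2*cos(t1+t2) = 1.8339
y = L1*sin(t1) + L2*sin(t1+t2) = 5.9359
Distance to target:
d = sqrt((4.7 - 1.8339)^2 + (9.8 - 5.9359)^2)
= sqrt(8.2144 + 14.9309)
= 4.811 m


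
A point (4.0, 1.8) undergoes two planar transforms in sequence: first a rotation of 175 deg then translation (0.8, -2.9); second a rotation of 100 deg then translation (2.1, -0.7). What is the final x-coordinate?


After transform 1:
x1 = cos(175)*4.0 - sin(175)*1.8 + 0.8 = -3.3417
y1 = sin(175)*4.0 + cos(175)*1.8 + -2.9 = -4.3445
After transform 2:
x2 = cos(100)*-3.3417 - sin(100)*-4.3445 + 2.1
= 6.9588


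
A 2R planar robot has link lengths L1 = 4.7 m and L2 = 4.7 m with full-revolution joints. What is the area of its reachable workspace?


r_max = L1 + L2 = 9.4 m
r_min = |L1 - L2| = 0.0 m
Area = pi*(r_max^2 - r_min^2)
= pi*(88.36 - 0.0)
= pi * 88.36
= 277.5911 m^2


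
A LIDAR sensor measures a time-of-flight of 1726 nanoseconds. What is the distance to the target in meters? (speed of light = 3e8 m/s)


tof = 1726 ns = 1.726e-06 s
dist = c * tof / 2
= 3e8 * 1.726e-06 / 2
= 258.9 m


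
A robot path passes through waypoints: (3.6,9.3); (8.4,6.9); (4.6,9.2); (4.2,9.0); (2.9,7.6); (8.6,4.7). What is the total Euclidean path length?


Segment lengths:
  seg1 = sqrt((4.8)^2 + (-2.4)^2) = 5.3666
  seg2 = sqrt((-3.8)^2 + (2.3)^2) = 4.4418
  seg3 = sqrt((-0.4)^2 + (-0.2)^2) = 0.4472
  seg4 = sqrt((-1.3)^2 + (-1.4)^2) = 1.9105
  seg5 = sqrt((5.7)^2 + (-2.9)^2) = 6.3953
Total = 18.5614


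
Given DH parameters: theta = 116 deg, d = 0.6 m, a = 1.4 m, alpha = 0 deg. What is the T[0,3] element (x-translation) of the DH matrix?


T[0,3] = a * cos(theta)
= 1.4 * cos(116 deg)
= 1.4 * -0.4384
= -0.6137


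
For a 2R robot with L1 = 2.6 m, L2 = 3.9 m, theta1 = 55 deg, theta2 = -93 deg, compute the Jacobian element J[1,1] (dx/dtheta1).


J[1,1] = -L1*sin(t1) - L2*sin(t1+t2)
= -2.6*sin(55) - 3.9*sin(-38)
= 0.2713


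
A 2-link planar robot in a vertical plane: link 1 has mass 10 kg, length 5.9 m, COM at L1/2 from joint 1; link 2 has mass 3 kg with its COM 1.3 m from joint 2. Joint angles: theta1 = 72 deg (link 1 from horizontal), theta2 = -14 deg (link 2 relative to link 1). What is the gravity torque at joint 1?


Horizontal distance from joint 1 to link-1 COM:
  x_c1 = (L1/2)*cos(t1) = 2.95 * 0.309 = 0.9116 m
Horizontal distance from joint 1 to link-2 COM:
  x_c2 = L1*cos(t1) + Lc2*cos(t1+t2)
       = 5.9*0.309 + 1.3*0.5299 = 2.5121 m
tau1 = m1*g*x_c1 + m2*g*x_c2
     = 10*9.81*0.9116 + 3*9.81*2.5121
     = 89.428 + 73.931
     = 163.3589 Nm


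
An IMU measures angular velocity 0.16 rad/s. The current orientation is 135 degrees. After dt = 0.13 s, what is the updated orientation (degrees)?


delta_theta = w * dt = 0.16 * 0.13 = 0.0208 rad
= 1.1918 deg
theta_new = 135 + 1.1918 = 136.1918 deg


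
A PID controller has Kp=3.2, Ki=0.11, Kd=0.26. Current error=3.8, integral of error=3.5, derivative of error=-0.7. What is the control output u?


u = Kp*e + Ki*int(e) + Kd*de/dt
= 3.2*3.8 + 0.11*3.5 + 0.26*(-0.7)
= 12.16 + 0.385 + -0.182
= 12.363


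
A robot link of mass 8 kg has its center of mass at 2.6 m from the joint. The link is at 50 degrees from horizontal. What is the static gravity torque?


tau = m*g*L*cos(angle)
= 8 * 9.81 * 2.6 * cos(50 deg)
= 8 * 9.81 * 2.6 * 0.6428
= 131.1595 Nm


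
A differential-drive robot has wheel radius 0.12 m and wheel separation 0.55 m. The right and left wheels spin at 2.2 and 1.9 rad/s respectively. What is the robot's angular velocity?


vR = r*wR = 0.12*2.2 = 0.264 m/s
vL = r*wL = 0.12*1.9 = 0.228 m/s
v = (vR+vL)/2 = 0.246 m/s
omega = (vR-vL)/L = 0.0655 rad/s
angular velocity = 0.0655 rad/s


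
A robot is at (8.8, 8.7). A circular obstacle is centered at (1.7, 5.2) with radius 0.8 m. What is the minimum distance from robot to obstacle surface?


center_dist = sqrt((8.8-1.7)^2 + (8.7-5.2)^2)
= sqrt(50.41 + 12.25)
= 7.9158
min_dist = center_dist - radius = 7.9158 - 0.8 = 7.1158 m


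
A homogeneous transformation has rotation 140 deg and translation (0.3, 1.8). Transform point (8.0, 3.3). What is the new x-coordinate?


x' = cos(theta)*px - sin(theta)*py + tx
= -0.766*8.0 - 0.6428*3.3 + 0.3
= -7.9496


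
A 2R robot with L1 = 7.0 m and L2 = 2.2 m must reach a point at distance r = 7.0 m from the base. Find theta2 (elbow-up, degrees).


cos(theta2) = (r^2 - L1^2 - L2^2) / (2*L1*L2)
cos(theta2) = (49.0 - 49.0 - 4.84) / 30.8
cos(theta2) = -0.157143
theta2 = 99.0411 degrees


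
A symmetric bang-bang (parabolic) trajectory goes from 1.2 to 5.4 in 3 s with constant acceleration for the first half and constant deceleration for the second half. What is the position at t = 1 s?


Symmetric rest-to-rest: each phase covers (pf-p0)/2 in time T/2. 0.5*a*(T/2)^2 = (pf-p0)/2 => a = 4*(pf-p0)/T^2
a = 4*(5.4-1.2)/3^2 = 1.8667
t = 1 is in the acceleration phase (t <= T/2).
p = p0 + 0.5*a*t^2 = 1.2 + 0.5*1.8667*1^2
= 2.1333


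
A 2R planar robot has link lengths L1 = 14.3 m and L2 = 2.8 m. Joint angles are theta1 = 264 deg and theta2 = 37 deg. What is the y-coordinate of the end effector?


Convert angles to radians: theta1 = 4.6077, theta2 = 0.6458
y = L1*sin(theta1) + L2*sin(theta1+theta2)
y = -14.2217 + -2.4001
y = -16.6217


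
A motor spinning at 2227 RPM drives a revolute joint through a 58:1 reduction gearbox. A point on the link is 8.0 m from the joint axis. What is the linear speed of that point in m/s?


omega_motor = 2227 * 2*pi/60 = 233.2109 rad/s
omega_joint = omega_motor / 58 = 4.0209 rad/s
v = omega_joint * r = 4.0209 * 8.0
= 32.167 m/s


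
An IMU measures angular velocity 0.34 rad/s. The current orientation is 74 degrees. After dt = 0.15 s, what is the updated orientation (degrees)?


delta_theta = w * dt = 0.34 * 0.15 = 0.051 rad
= 2.9221 deg
theta_new = 74 + 2.9221 = 76.9221 deg


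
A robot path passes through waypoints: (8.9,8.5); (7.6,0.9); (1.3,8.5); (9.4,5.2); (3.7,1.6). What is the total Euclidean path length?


Segment lengths:
  seg1 = sqrt((-1.3)^2 + (-7.6)^2) = 7.7104
  seg2 = sqrt((-6.3)^2 + (7.6)^2) = 9.8717
  seg3 = sqrt((8.1)^2 + (-3.3)^2) = 8.7464
  seg4 = sqrt((-5.7)^2 + (-3.6)^2) = 6.7417
Total = 33.0701


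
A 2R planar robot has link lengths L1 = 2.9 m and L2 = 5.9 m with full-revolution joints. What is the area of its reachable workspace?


r_max = L1 + L2 = 8.8 m
r_min = |L1 - L2| = 3.0 m
Area = pi*(r_max^2 - r_min^2)
= pi*(77.44 - 9.0)
= pi * 68.44
= 215.0106 m^2


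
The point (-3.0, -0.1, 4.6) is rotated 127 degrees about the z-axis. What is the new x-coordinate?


Rotation about z-axis: x' = x*cos(theta) - y*sin(theta)
= -3.0 * -0.6018 - -0.1 * 0.7986
= 1.8853


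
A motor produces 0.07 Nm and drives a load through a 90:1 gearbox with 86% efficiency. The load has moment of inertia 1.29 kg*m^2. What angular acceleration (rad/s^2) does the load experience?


tau_out = tau_motor * N * eta
= 0.07 * 90 * 0.86 = 5.418 Nm
alpha = tau_out / I = 5.418 / 1.29
= 4.2 rad/s^2


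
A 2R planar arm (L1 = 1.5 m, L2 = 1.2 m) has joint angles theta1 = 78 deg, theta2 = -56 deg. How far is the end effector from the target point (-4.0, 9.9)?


End effector via forward kinematics:
x = L1*cos(t1) + L2*cos(t1+t2) = 1.4245
y = L1*sin(t1) + L2*sin(t1+t2) = 1.9167
Distance to target:
d = sqrt((-4.0 - 1.4245)^2 + (9.9 - 1.9167)^2)
= sqrt(29.4251 + 63.7323)
= 9.6518 m


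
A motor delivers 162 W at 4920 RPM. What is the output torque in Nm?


omega = 4920 * 2*pi/60 = 515.2212 rad/s
tau = P / omega = 162 / 515.2212
= 0.3144 Nm


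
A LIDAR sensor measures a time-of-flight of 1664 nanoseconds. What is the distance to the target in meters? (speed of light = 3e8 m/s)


tof = 1664 ns = 1.664e-06 s
dist = c * tof / 2
= 3e8 * 1.664e-06 / 2
= 249.6 m


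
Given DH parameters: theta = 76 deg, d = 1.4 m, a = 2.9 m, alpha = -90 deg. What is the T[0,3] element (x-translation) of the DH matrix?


T[0,3] = a * cos(theta)
= 2.9 * cos(76 deg)
= 2.9 * 0.2419
= 0.7016


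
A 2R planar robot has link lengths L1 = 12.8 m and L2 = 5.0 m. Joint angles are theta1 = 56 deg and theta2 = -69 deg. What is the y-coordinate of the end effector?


Convert angles to radians: theta1 = 0.9774, theta2 = -1.2043
y = L1*sin(theta1) + L2*sin(theta1+theta2)
y = 10.6117 + -1.1248
y = 9.4869


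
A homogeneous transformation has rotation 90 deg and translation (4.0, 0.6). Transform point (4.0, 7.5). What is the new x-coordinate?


x' = cos(theta)*px - sin(theta)*py + tx
= 0.0*4.0 - 1.0*7.5 + 4.0
= -3.5


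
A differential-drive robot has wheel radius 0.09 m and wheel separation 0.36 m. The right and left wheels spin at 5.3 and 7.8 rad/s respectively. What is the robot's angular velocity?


vR = r*wR = 0.09*5.3 = 0.477 m/s
vL = r*wL = 0.09*7.8 = 0.702 m/s
v = (vR+vL)/2 = 0.5895 m/s
omega = (vR-vL)/L = -0.625 rad/s
angular velocity = -0.625 rad/s


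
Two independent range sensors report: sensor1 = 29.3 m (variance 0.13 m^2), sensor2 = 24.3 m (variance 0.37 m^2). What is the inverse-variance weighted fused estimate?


w1 = (1/var1) / (1/var1 + 1/var2)
   = 7.6923 / (7.6923 + 2.7027) = 0.74
w2 = 1 - w1 = 0.26
fused = w1*s1 + w2*s2 = 21.682 + 6.318
= 28.0 m


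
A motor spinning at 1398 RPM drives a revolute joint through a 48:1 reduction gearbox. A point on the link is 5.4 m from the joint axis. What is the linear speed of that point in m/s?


omega_motor = 1398 * 2*pi/60 = 146.3982 rad/s
omega_joint = omega_motor / 48 = 3.05 rad/s
v = omega_joint * r = 3.05 * 5.4
= 16.4698 m/s


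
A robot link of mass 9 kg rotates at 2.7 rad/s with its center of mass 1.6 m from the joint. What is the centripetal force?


F = m * omega^2 * r
= 9 * 2.7^2 * 1.6
= 9 * 7.29 * 1.6
= 104.976 N


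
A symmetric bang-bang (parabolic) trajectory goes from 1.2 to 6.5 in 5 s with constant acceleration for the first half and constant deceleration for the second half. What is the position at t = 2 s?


Symmetric rest-to-rest: each phase covers (pf-p0)/2 in time T/2. 0.5*a*(T/2)^2 = (pf-p0)/2 => a = 4*(pf-p0)/T^2
a = 4*(6.5-1.2)/5^2 = 0.848
t = 2 is in the acceleration phase (t <= T/2).
p = p0 + 0.5*a*t^2 = 1.2 + 0.5*0.848*2^2
= 2.896


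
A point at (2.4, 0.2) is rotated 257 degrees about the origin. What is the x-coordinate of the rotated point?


x' = x*cos(theta) - y*sin(theta)
cos(257 deg) = -0.225, sin(257 deg) = -0.9744
x' = 2.4 * -0.225 - 0.2 * -0.9744
= -0.5399 - -0.1949
= -0.345


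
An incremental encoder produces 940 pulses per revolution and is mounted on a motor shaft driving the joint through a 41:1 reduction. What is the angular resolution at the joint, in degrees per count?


counts per rev = 940
effective counts at joint = 940 * 41 = 38540
resolution = 360 / 38540
= 0.0093 deg/count


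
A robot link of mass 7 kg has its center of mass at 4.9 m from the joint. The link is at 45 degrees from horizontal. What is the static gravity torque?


tau = m*g*L*cos(angle)
= 7 * 9.81 * 4.9 * cos(45 deg)
= 7 * 9.81 * 4.9 * 0.7071
= 237.9294 Nm


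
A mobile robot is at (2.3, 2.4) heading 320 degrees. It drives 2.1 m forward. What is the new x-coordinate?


x_new = x0 + d*cos(theta)
= 2.3 + 2.1*cos(320)
= 2.3 + 1.6087
= 3.9087


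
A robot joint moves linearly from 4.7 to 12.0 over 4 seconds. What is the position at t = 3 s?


s = t/T = 3/4 = 0.75
p(t) = p0 + (pf-p0)*s
= 4.7 + (12.0 - 4.7) * 0.75
= 10.175


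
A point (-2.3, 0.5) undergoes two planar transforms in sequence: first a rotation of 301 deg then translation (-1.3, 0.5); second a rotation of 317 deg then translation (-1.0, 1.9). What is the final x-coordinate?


After transform 1:
x1 = cos(301)*-2.3 - sin(301)*0.5 + -1.3 = -2.056
y1 = sin(301)*-2.3 + cos(301)*0.5 + 0.5 = 2.729
After transform 2:
x2 = cos(317)*-2.056 - sin(317)*2.729 + -1.0
= -0.6425


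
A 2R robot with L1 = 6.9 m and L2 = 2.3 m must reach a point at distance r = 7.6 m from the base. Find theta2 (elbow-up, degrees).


cos(theta2) = (r^2 - L1^2 - L2^2) / (2*L1*L2)
cos(theta2) = (57.76 - 47.61 - 5.29) / 31.74
cos(theta2) = 0.153119
theta2 = 81.1923 degrees


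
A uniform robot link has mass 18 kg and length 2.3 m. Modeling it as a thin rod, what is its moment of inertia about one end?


I = (1/3) * m * L^2
= (1/3) * 18 * 2.3^2
= 0.333333 * 18 * 5.29
= 31.74 kg*m^2


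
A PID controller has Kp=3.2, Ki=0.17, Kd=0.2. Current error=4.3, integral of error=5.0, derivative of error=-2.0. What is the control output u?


u = Kp*e + Ki*int(e) + Kd*de/dt
= 3.2*4.3 + 0.17*5.0 + 0.2*(-2.0)
= 13.76 + 0.85 + -0.4
= 14.21


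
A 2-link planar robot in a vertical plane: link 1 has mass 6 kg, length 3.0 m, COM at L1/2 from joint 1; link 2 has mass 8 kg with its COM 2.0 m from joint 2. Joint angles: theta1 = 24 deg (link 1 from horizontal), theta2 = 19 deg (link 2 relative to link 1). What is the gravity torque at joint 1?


Horizontal distance from joint 1 to link-1 COM:
  x_c1 = (L1/2)*cos(t1) = 1.5 * 0.9135 = 1.3703 m
Horizontal distance from joint 1 to link-2 COM:
  x_c2 = L1*cos(t1) + Lc2*cos(t1+t2)
       = 3.0*0.9135 + 2.0*0.7314 = 4.2033 m
tau1 = m1*g*x_c1 + m2*g*x_c2
     = 6*9.81*1.3703 + 8*9.81*4.2033
     = 80.6569 + 329.8784
     = 410.5353 Nm


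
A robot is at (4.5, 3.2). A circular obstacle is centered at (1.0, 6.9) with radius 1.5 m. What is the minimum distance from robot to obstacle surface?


center_dist = sqrt((4.5-1.0)^2 + (3.2-6.9)^2)
= sqrt(12.25 + 13.69)
= 5.0931
min_dist = center_dist - radius = 5.0931 - 1.5 = 3.5931 m


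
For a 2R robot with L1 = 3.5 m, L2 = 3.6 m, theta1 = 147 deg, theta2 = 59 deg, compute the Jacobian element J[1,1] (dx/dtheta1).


J[1,1] = -L1*sin(t1) - L2*sin(t1+t2)
= -3.5*sin(147) - 3.6*sin(206)
= -0.3281


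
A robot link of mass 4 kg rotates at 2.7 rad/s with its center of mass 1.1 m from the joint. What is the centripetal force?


F = m * omega^2 * r
= 4 * 2.7^2 * 1.1
= 4 * 7.29 * 1.1
= 32.076 N


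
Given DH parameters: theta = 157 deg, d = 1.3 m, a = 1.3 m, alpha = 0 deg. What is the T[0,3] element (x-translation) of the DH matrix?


T[0,3] = a * cos(theta)
= 1.3 * cos(157 deg)
= 1.3 * -0.9205
= -1.1967


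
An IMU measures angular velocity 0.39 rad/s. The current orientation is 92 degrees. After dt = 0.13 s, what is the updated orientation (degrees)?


delta_theta = w * dt = 0.39 * 0.13 = 0.0507 rad
= 2.9049 deg
theta_new = 92 + 2.9049 = 94.9049 deg


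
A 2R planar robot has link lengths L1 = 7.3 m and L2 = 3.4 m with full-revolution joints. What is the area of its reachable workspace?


r_max = L1 + L2 = 10.7 m
r_min = |L1 - L2| = 3.9 m
Area = pi*(r_max^2 - r_min^2)
= pi*(114.49 - 15.21)
= pi * 99.28
= 311.8973 m^2


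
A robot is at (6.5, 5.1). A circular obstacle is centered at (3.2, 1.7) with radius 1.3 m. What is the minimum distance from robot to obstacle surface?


center_dist = sqrt((6.5-3.2)^2 + (5.1-1.7)^2)
= sqrt(10.89 + 11.56)
= 4.7381
min_dist = center_dist - radius = 4.7381 - 1.3 = 3.4381 m


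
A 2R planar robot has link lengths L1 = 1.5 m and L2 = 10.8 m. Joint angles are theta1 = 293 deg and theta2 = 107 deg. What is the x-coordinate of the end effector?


Convert angles to radians: theta1 = 5.1138, theta2 = 1.8675
x = L1*cos(theta1) + L2*cos(theta1+theta2)
x = 0.5861 + 8.2733
x = 8.8594


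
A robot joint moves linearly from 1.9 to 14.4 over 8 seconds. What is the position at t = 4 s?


s = t/T = 4/8 = 0.5
p(t) = p0 + (pf-p0)*s
= 1.9 + (14.4 - 1.9) * 0.5
= 8.15


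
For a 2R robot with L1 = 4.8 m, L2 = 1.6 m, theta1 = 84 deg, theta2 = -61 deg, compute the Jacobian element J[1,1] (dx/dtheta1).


J[1,1] = -L1*sin(t1) - L2*sin(t1+t2)
= -4.8*sin(84) - 1.6*sin(23)
= -5.3989


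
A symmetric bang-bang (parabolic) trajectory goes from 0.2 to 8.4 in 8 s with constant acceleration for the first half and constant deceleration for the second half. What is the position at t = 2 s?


Symmetric rest-to-rest: each phase covers (pf-p0)/2 in time T/2. 0.5*a*(T/2)^2 = (pf-p0)/2 => a = 4*(pf-p0)/T^2
a = 4*(8.4-0.2)/8^2 = 0.5125
t = 2 is in the acceleration phase (t <= T/2).
p = p0 + 0.5*a*t^2 = 0.2 + 0.5*0.5125*2^2
= 1.225


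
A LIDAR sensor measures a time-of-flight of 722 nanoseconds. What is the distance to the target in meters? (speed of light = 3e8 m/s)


tof = 722 ns = 7.22e-07 s
dist = c * tof / 2
= 3e8 * 7.22e-07 / 2
= 108.3 m


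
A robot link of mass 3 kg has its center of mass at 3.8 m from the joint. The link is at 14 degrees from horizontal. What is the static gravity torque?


tau = m*g*L*cos(angle)
= 3 * 9.81 * 3.8 * cos(14 deg)
= 3 * 9.81 * 3.8 * 0.9703
= 108.5121 Nm


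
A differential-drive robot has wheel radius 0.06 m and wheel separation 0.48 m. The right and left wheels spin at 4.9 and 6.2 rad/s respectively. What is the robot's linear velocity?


vR = r*wR = 0.06*4.9 = 0.294 m/s
vL = r*wL = 0.06*6.2 = 0.372 m/s
v = (vR+vL)/2 = 0.333 m/s
omega = (vR-vL)/L = -0.1625 rad/s
linear velocity = 0.333 m/s


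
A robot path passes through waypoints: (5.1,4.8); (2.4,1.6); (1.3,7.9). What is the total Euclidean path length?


Segment lengths:
  seg1 = sqrt((-2.7)^2 + (-3.2)^2) = 4.1869
  seg2 = sqrt((-1.1)^2 + (6.3)^2) = 6.3953
Total = 10.5822


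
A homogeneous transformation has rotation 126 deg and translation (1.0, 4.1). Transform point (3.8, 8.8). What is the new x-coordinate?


x' = cos(theta)*px - sin(theta)*py + tx
= -0.5878*3.8 - 0.809*8.8 + 1.0
= -8.3529


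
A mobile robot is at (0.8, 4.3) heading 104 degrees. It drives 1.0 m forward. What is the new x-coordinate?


x_new = x0 + d*cos(theta)
= 0.8 + 1.0*cos(104)
= 0.8 + -0.2419
= 0.5581


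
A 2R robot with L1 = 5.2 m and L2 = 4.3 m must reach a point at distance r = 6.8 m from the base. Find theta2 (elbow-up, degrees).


cos(theta2) = (r^2 - L1^2 - L2^2) / (2*L1*L2)
cos(theta2) = (46.24 - 27.04 - 18.49) / 44.72
cos(theta2) = 0.015877
theta2 = 89.0903 degrees


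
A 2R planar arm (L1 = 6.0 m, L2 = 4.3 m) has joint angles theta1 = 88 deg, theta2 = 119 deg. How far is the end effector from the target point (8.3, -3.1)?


End effector via forward kinematics:
x = L1*cos(t1) + L2*cos(t1+t2) = -3.6219
y = L1*sin(t1) + L2*sin(t1+t2) = 4.0442
Distance to target:
d = sqrt((8.3 - -3.6219)^2 + (-3.1 - 4.0442)^2)
= sqrt(142.1324 + 51.0394)
= 13.8986 m


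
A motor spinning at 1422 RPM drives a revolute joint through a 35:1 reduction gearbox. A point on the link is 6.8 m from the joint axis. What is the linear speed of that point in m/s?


omega_motor = 1422 * 2*pi/60 = 148.9115 rad/s
omega_joint = omega_motor / 35 = 4.2546 rad/s
v = omega_joint * r = 4.2546 * 6.8
= 28.9314 m/s


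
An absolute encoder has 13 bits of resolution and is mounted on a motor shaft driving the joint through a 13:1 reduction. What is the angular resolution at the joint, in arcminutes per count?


counts = 2^13 = 8192
effective counts at joint = 8192 * 13 = 106496
resolution = 360*60 / 106496
= 0.2028 arcmin/count


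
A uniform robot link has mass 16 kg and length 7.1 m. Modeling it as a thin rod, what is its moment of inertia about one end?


I = (1/3) * m * L^2
= (1/3) * 16 * 7.1^2
= 0.333333 * 16 * 50.41
= 268.8533 kg*m^2


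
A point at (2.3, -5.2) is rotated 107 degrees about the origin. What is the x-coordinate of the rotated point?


x' = x*cos(theta) - y*sin(theta)
cos(107 deg) = -0.2924, sin(107 deg) = 0.9563
x' = 2.3 * -0.2924 - -5.2 * 0.9563
= -0.6725 - -4.9728
= 4.3003


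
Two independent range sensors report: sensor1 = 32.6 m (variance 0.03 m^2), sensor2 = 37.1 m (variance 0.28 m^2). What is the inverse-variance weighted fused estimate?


w1 = (1/var1) / (1/var1 + 1/var2)
   = 33.3333 / (33.3333 + 3.5714) = 0.9032
w2 = 1 - w1 = 0.0968
fused = w1*s1 + w2*s2 = 29.4452 + 3.5903
= 33.0355 m


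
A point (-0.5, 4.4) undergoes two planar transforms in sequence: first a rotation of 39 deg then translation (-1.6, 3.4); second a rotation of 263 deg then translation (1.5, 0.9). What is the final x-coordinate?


After transform 1:
x1 = cos(39)*-0.5 - sin(39)*4.4 + -1.6 = -4.7576
y1 = sin(39)*-0.5 + cos(39)*4.4 + 3.4 = 6.5048
After transform 2:
x2 = cos(263)*-4.7576 - sin(263)*6.5048 + 1.5
= 8.5361


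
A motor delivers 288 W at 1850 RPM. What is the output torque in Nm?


omega = 1850 * 2*pi/60 = 193.7315 rad/s
tau = P / omega = 288 / 193.7315
= 1.4866 Nm


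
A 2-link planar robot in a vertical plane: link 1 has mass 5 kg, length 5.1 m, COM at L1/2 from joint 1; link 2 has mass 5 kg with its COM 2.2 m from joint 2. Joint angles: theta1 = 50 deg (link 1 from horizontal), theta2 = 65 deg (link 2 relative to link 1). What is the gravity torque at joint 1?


Horizontal distance from joint 1 to link-1 COM:
  x_c1 = (L1/2)*cos(t1) = 2.55 * 0.6428 = 1.6391 m
Horizontal distance from joint 1 to link-2 COM:
  x_c2 = L1*cos(t1) + Lc2*cos(t1+t2)
       = 5.1*0.6428 + 2.2*-0.4226 = 2.3485 m
tau1 = m1*g*x_c1 + m2*g*x_c2
     = 5*9.81*1.6391 + 5*9.81*2.3485
     = 80.3983 + 115.1918
     = 195.5901 Nm


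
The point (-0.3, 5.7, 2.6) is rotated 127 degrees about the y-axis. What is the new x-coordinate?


Rotation about y-axis: x' = x*cos(theta) + z*sin(theta)
= -0.3 * -0.6018 + 2.6 * 0.7986
= 2.257


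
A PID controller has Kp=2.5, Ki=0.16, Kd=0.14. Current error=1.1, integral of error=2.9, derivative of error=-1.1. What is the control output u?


u = Kp*e + Ki*int(e) + Kd*de/dt
= 2.5*1.1 + 0.16*2.9 + 0.14*(-1.1)
= 2.75 + 0.464 + -0.154
= 3.06


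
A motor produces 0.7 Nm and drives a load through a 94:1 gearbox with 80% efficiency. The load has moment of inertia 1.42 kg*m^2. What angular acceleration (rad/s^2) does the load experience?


tau_out = tau_motor * N * eta
= 0.7 * 94 * 0.8 = 52.64 Nm
alpha = tau_out / I = 52.64 / 1.42
= 37.0704 rad/s^2


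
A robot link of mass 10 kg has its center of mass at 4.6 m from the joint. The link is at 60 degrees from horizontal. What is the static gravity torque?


tau = m*g*L*cos(angle)
= 10 * 9.81 * 4.6 * cos(60 deg)
= 10 * 9.81 * 4.6 * 0.5
= 225.63 Nm


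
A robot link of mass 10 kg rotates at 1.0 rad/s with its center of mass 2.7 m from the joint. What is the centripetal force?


F = m * omega^2 * r
= 10 * 1.0^2 * 2.7
= 10 * 1.0 * 2.7
= 27.0 N


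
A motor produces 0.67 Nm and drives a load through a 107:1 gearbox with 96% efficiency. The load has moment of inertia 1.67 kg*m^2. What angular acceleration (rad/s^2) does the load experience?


tau_out = tau_motor * N * eta
= 0.67 * 107 * 0.96 = 68.8224 Nm
alpha = tau_out / I = 68.8224 / 1.67
= 41.211 rad/s^2


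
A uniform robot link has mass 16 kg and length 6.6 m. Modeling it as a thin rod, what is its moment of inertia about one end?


I = (1/3) * m * L^2
= (1/3) * 16 * 6.6^2
= 0.333333 * 16 * 43.56
= 232.32 kg*m^2


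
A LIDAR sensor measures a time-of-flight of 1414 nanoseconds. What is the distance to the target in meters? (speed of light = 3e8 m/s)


tof = 1414 ns = 1.414e-06 s
dist = c * tof / 2
= 3e8 * 1.414e-06 / 2
= 212.1 m


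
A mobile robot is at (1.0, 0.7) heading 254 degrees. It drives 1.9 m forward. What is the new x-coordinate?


x_new = x0 + d*cos(theta)
= 1.0 + 1.9*cos(254)
= 1.0 + -0.5237
= 0.4763


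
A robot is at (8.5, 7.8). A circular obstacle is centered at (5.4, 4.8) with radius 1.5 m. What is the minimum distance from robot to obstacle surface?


center_dist = sqrt((8.5-5.4)^2 + (7.8-4.8)^2)
= sqrt(9.61 + 9.0)
= 4.3139
min_dist = center_dist - radius = 4.3139 - 1.5 = 2.8139 m


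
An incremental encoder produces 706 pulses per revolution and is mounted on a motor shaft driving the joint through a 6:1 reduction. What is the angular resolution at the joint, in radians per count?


counts per rev = 706
effective counts at joint = 706 * 6 = 4236
resolution = 2*pi / 4236
= 0.0015 rad/count


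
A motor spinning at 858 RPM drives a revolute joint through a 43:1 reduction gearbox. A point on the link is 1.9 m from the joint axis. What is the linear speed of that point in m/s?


omega_motor = 858 * 2*pi/60 = 89.8495 rad/s
omega_joint = omega_motor / 43 = 2.0895 rad/s
v = omega_joint * r = 2.0895 * 1.9
= 3.9701 m/s


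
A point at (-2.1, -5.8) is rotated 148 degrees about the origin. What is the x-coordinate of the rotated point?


x' = x*cos(theta) - y*sin(theta)
cos(148 deg) = -0.848, sin(148 deg) = 0.5299
x' = -2.1 * -0.848 - -5.8 * 0.5299
= 1.7809 - -3.0735
= 4.8544


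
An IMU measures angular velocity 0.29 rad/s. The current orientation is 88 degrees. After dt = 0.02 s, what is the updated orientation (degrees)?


delta_theta = w * dt = 0.29 * 0.02 = 0.0058 rad
= 0.3323 deg
theta_new = 88 + 0.3323 = 88.3323 deg


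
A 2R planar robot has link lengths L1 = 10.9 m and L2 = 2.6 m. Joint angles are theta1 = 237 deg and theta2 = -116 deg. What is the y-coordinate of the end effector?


Convert angles to radians: theta1 = 4.1364, theta2 = -2.0246
y = L1*sin(theta1) + L2*sin(theta1+theta2)
y = -9.1415 + 2.2286
y = -6.9129


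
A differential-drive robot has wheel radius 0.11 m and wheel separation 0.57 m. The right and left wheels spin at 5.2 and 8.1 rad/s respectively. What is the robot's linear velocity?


vR = r*wR = 0.11*5.2 = 0.572 m/s
vL = r*wL = 0.11*8.1 = 0.891 m/s
v = (vR+vL)/2 = 0.7315 m/s
omega = (vR-vL)/L = -0.5596 rad/s
linear velocity = 0.7315 m/s


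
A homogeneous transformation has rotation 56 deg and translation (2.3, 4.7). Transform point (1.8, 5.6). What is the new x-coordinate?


x' = cos(theta)*px - sin(theta)*py + tx
= 0.5592*1.8 - 0.829*5.6 + 2.3
= -1.3361


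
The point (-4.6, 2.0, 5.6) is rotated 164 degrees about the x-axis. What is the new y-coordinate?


Rotation about x-axis: y' = y*cos(theta) - z*sin(theta)
= 2.0 * -0.9613 - 5.6 * 0.2756
= -3.4661


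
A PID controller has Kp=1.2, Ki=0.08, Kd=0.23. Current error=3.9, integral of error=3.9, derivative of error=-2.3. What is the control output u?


u = Kp*e + Ki*int(e) + Kd*de/dt
= 1.2*3.9 + 0.08*3.9 + 0.23*(-2.3)
= 4.68 + 0.312 + -0.529
= 4.463


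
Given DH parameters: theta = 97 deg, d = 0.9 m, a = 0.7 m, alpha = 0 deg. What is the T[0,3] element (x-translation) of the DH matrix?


T[0,3] = a * cos(theta)
= 0.7 * cos(97 deg)
= 0.7 * -0.1219
= -0.0853


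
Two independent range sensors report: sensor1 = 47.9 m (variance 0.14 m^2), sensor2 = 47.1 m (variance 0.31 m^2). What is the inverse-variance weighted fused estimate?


w1 = (1/var1) / (1/var1 + 1/var2)
   = 7.1429 / (7.1429 + 3.2258) = 0.6889
w2 = 1 - w1 = 0.3111
fused = w1*s1 + w2*s2 = 32.9978 + 14.6533
= 47.6511 m


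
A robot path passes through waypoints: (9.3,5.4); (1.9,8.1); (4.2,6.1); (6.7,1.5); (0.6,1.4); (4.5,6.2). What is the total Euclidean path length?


Segment lengths:
  seg1 = sqrt((-7.4)^2 + (2.7)^2) = 7.8772
  seg2 = sqrt((2.3)^2 + (-2.0)^2) = 3.048
  seg3 = sqrt((2.5)^2 + (-4.6)^2) = 5.2355
  seg4 = sqrt((-6.1)^2 + (-0.1)^2) = 6.1008
  seg5 = sqrt((3.9)^2 + (4.8)^2) = 6.1847
Total = 28.4461


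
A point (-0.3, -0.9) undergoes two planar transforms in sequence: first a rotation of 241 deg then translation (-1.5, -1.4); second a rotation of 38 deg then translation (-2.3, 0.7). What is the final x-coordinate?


After transform 1:
x1 = cos(241)*-0.3 - sin(241)*-0.9 + -1.5 = -2.1417
y1 = sin(241)*-0.3 + cos(241)*-0.9 + -1.4 = -0.7013
After transform 2:
x2 = cos(38)*-2.1417 - sin(38)*-0.7013 + -2.3
= -3.5559


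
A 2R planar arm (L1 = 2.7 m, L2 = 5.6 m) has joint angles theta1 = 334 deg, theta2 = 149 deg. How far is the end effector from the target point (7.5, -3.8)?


End effector via forward kinematics:
x = L1*cos(t1) + L2*cos(t1+t2) = -0.6232
y = L1*sin(t1) + L2*sin(t1+t2) = 3.513
Distance to target:
d = sqrt((7.5 - -0.6232)^2 + (-3.8 - 3.513)^2)
= sqrt(65.9869 + 53.4793)
= 10.9301 m


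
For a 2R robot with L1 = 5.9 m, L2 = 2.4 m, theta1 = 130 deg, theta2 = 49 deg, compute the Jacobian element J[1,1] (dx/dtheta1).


J[1,1] = -L1*sin(t1) - L2*sin(t1+t2)
= -5.9*sin(130) - 2.4*sin(179)
= -4.5615


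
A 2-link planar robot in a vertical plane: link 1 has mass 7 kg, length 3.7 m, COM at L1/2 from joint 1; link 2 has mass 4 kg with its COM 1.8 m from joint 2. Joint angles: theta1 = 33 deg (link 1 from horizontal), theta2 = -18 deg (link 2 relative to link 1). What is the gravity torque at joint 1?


Horizontal distance from joint 1 to link-1 COM:
  x_c1 = (L1/2)*cos(t1) = 1.85 * 0.8387 = 1.5515 m
Horizontal distance from joint 1 to link-2 COM:
  x_c2 = L1*cos(t1) + Lc2*cos(t1+t2)
       = 3.7*0.8387 + 1.8*0.9659 = 4.8417 m
tau1 = m1*g*x_c1 + m2*g*x_c2
     = 7*9.81*1.5515 + 4*9.81*4.8417
     = 106.5443 + 189.9902
     = 296.5345 Nm


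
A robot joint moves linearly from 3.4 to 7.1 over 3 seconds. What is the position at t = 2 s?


s = t/T = 2/3 = 0.6667
p(t) = p0 + (pf-p0)*s
= 3.4 + (7.1 - 3.4) * 0.6667
= 5.8667


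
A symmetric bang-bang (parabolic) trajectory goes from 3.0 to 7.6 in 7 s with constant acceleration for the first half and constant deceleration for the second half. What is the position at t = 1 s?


Symmetric rest-to-rest: each phase covers (pf-p0)/2 in time T/2. 0.5*a*(T/2)^2 = (pf-p0)/2 => a = 4*(pf-p0)/T^2
a = 4*(7.6-3.0)/7^2 = 0.3755
t = 1 is in the acceleration phase (t <= T/2).
p = p0 + 0.5*a*t^2 = 3.0 + 0.5*0.3755*1^2
= 3.1878


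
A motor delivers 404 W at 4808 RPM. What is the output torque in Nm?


omega = 4808 * 2*pi/60 = 503.4926 rad/s
tau = P / omega = 404 / 503.4926
= 0.8024 Nm


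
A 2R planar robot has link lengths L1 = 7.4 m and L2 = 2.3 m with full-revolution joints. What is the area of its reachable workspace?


r_max = L1 + L2 = 9.7 m
r_min = |L1 - L2| = 5.1 m
Area = pi*(r_max^2 - r_min^2)
= pi*(94.09 - 26.01)
= pi * 68.08
= 213.8796 m^2


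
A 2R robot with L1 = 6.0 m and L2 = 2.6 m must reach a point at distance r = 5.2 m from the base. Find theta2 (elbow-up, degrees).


cos(theta2) = (r^2 - L1^2 - L2^2) / (2*L1*L2)
cos(theta2) = (27.04 - 36.0 - 6.76) / 31.2
cos(theta2) = -0.503846
theta2 = 120.2548 degrees


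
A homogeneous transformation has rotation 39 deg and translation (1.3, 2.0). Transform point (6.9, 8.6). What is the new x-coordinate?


x' = cos(theta)*px - sin(theta)*py + tx
= 0.7771*6.9 - 0.6293*8.6 + 1.3
= 1.2502


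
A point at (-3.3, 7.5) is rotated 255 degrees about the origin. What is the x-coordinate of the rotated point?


x' = x*cos(theta) - y*sin(theta)
cos(255 deg) = -0.2588, sin(255 deg) = -0.9659
x' = -3.3 * -0.2588 - 7.5 * -0.9659
= 0.8541 - -7.2444
= 8.0985


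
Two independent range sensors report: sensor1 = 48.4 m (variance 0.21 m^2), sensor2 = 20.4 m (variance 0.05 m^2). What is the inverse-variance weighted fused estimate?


w1 = (1/var1) / (1/var1 + 1/var2)
   = 4.7619 / (4.7619 + 20.0) = 0.1923
w2 = 1 - w1 = 0.8077
fused = w1*s1 + w2*s2 = 9.3077 + 16.4769
= 25.7846 m


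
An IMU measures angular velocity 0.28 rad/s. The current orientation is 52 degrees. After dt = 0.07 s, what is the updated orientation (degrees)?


delta_theta = w * dt = 0.28 * 0.07 = 0.0196 rad
= 1.123 deg
theta_new = 52 + 1.123 = 53.123 deg


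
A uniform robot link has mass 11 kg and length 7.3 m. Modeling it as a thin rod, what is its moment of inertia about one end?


I = (1/3) * m * L^2
= (1/3) * 11 * 7.3^2
= 0.333333 * 11 * 53.29
= 195.3967 kg*m^2


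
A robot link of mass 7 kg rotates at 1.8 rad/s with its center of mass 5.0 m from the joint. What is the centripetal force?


F = m * omega^2 * r
= 7 * 1.8^2 * 5.0
= 7 * 3.24 * 5.0
= 113.4 N


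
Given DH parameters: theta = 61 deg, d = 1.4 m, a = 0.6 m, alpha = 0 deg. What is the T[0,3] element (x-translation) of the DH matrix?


T[0,3] = a * cos(theta)
= 0.6 * cos(61 deg)
= 0.6 * 0.4848
= 0.2909


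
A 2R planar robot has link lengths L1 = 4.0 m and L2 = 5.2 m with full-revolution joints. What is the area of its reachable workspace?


r_max = L1 + L2 = 9.2 m
r_min = |L1 - L2| = 1.2 m
Area = pi*(r_max^2 - r_min^2)
= pi*(84.64 - 1.44)
= pi * 83.2
= 261.3805 m^2


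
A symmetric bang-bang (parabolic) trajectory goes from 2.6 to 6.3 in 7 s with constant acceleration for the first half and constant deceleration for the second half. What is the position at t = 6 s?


Symmetric rest-to-rest: each phase covers (pf-p0)/2 in time T/2. 0.5*a*(T/2)^2 = (pf-p0)/2 => a = 4*(pf-p0)/T^2
a = 4*(6.3-2.6)/7^2 = 0.302
t = 6 is in the deceleration phase (t > T/2).
p = pf - 0.5*a*(T-t)^2 = 6.3 - 0.5*0.302*1^2
= 6.149


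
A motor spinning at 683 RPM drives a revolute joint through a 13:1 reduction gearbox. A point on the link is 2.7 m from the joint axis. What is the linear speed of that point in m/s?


omega_motor = 683 * 2*pi/60 = 71.5236 rad/s
omega_joint = omega_motor / 13 = 5.5018 rad/s
v = omega_joint * r = 5.5018 * 2.7
= 14.8549 m/s


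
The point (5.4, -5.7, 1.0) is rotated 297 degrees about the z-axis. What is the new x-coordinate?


Rotation about z-axis: x' = x*cos(theta) - y*sin(theta)
= 5.4 * 0.454 - -5.7 * -0.891
= -2.6272


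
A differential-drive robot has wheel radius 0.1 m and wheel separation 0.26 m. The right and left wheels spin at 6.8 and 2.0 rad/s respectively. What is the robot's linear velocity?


vR = r*wR = 0.1*6.8 = 0.68 m/s
vL = r*wL = 0.1*2.0 = 0.2 m/s
v = (vR+vL)/2 = 0.44 m/s
omega = (vR-vL)/L = 1.8462 rad/s
linear velocity = 0.44 m/s


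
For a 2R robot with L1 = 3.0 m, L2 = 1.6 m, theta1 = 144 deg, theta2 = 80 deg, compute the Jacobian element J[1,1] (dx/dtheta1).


J[1,1] = -L1*sin(t1) - L2*sin(t1+t2)
= -3.0*sin(144) - 1.6*sin(224)
= -0.6519


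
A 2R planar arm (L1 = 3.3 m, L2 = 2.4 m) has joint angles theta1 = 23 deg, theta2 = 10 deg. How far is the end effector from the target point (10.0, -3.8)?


End effector via forward kinematics:
x = L1*cos(t1) + L2*cos(t1+t2) = 5.0505
y = L1*sin(t1) + L2*sin(t1+t2) = 2.5965
Distance to target:
d = sqrt((10.0 - 5.0505)^2 + (-3.8 - 2.5965)^2)
= sqrt(24.4978 + 40.9158)
= 8.0879 m


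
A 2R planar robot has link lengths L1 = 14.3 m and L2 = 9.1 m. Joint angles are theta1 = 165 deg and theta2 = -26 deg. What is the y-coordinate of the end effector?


Convert angles to radians: theta1 = 2.8798, theta2 = -0.4538
y = L1*sin(theta1) + L2*sin(theta1+theta2)
y = 3.7011 + 5.9701
y = 9.6712


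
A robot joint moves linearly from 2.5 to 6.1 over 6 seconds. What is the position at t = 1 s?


s = t/T = 1/6 = 0.1667
p(t) = p0 + (pf-p0)*s
= 2.5 + (6.1 - 2.5) * 0.1667
= 3.1


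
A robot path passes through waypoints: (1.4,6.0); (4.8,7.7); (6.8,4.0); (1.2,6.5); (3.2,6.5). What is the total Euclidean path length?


Segment lengths:
  seg1 = sqrt((3.4)^2 + (1.7)^2) = 3.8013
  seg2 = sqrt((2.0)^2 + (-3.7)^2) = 4.2059
  seg3 = sqrt((-5.6)^2 + (2.5)^2) = 6.1327
  seg4 = sqrt((2.0)^2 + (0.0)^2) = 2.0
Total = 16.14


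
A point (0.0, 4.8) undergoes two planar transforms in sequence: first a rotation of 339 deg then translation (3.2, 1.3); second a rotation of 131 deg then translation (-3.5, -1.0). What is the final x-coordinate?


After transform 1:
x1 = cos(339)*0.0 - sin(339)*4.8 + 3.2 = 4.9202
y1 = sin(339)*0.0 + cos(339)*4.8 + 1.3 = 5.7812
After transform 2:
x2 = cos(131)*4.9202 - sin(131)*5.7812 + -3.5
= -11.091


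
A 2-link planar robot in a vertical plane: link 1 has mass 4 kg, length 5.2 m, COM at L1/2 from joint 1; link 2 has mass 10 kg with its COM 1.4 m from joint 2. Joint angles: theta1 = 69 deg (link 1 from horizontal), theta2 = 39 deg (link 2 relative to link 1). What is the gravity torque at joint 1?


Horizontal distance from joint 1 to link-1 COM:
  x_c1 = (L1/2)*cos(t1) = 2.6 * 0.3584 = 0.9318 m
Horizontal distance from joint 1 to link-2 COM:
  x_c2 = L1*cos(t1) + Lc2*cos(t1+t2)
       = 5.2*0.3584 + 1.4*-0.309 = 1.4309 m
tau1 = m1*g*x_c1 + m2*g*x_c2
     = 4*9.81*0.9318 + 10*9.81*1.4309
     = 36.5621 + 140.3703
     = 176.9324 Nm


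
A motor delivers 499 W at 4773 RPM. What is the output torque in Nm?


omega = 4773 * 2*pi/60 = 499.8274 rad/s
tau = P / omega = 499 / 499.8274
= 0.9983 Nm


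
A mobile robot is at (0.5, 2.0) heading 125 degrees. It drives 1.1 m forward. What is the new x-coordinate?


x_new = x0 + d*cos(theta)
= 0.5 + 1.1*cos(125)
= 0.5 + -0.6309
= -0.1309


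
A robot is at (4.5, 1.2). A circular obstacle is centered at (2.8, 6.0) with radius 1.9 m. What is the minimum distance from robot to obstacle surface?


center_dist = sqrt((4.5-2.8)^2 + (1.2-6.0)^2)
= sqrt(2.89 + 23.04)
= 5.0922
min_dist = center_dist - radius = 5.0922 - 1.9 = 3.1922 m


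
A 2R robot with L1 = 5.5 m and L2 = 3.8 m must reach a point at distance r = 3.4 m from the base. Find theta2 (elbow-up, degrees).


cos(theta2) = (r^2 - L1^2 - L2^2) / (2*L1*L2)
cos(theta2) = (11.56 - 30.25 - 14.44) / 41.8
cos(theta2) = -0.792584
theta2 = 142.4276 degrees


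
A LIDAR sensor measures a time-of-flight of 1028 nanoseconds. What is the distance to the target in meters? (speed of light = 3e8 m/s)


tof = 1028 ns = 1.028e-06 s
dist = c * tof / 2
= 3e8 * 1.028e-06 / 2
= 154.2 m


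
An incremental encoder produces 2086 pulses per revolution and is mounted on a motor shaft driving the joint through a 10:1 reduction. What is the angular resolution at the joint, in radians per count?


counts per rev = 2086
effective counts at joint = 2086 * 10 = 20860
resolution = 2*pi / 20860
= 3.0121e-04 rad/count
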